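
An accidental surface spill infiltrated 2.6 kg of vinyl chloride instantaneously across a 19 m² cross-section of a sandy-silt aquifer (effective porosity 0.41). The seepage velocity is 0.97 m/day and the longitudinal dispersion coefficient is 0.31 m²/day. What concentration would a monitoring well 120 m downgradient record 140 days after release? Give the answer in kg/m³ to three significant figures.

0.00339 kg/m³

For an instantaneous plane source, C(x,t) = M/(n_e·A·√(4πDt)) · exp(−(x−vt)²/(4Dt)), with n_e·A the pore (flow) area.
Plume center vt = 0.97 × 140 = 135.8 m, so the well at 120 m is 15.8 m upgradient of the peak.
√(4πDt) = 23.35 m, giving peak height M/(n_e·A·√(4πDt)) = 2.6/(0.41 × 19 × 23.35) = 0.01429 kg/m³.
(x−vt)²/(4Dt) = (-15.8)²/(4 × 0.31 × 140) = 1.438; exp(−1.438) = 0.2374.
C = 0.01429 × 0.2374 = 0.00339 kg/m³.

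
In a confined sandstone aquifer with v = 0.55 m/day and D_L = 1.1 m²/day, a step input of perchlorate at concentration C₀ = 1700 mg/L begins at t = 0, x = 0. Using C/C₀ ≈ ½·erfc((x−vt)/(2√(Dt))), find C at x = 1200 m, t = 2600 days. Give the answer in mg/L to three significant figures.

1700 mg/L

For a continuous step input, C/C₀ ≈ ½·erfc((x−vt)/(2√(Dt))).
vt = 0.55 × 2600 = 1430 m and 2√(Dt) = 2√(1.1 × 2600) = 107.0 m.
Argument (x−vt)/(2√(Dt)) = (1200 − 1430)/107.0 = -2.150; ½·erfc(-2.150) = 0.9988.
C = 1700 × 0.9988 = 1700 mg/L.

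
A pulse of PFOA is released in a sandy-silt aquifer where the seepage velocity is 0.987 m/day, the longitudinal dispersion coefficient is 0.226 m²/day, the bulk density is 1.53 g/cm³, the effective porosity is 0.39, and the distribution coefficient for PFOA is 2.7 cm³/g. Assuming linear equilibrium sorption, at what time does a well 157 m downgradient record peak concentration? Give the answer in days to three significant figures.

1840 days

Retardation factor R = 1 + ρ_b·K_d/n = 1 + 1.53 × 2.7/0.39 = 11.59.
Sorption retards both mechanisms: v_R = v/R = 0.08516 m/day, D_R = D/R = 0.01950 m²/day.
Peak time from v_R²t² + 2D_R t − x² = 0: t = (√(D_R² + v_R²x²) − D_R)/v_R².
√(D_R² + v_R²x²) = √(0.01950² + 0.08516² × 157²) = 13.37; v_R² = 0.007252.
t = (13.37 − 0.01950)/0.007252 = 1840 days.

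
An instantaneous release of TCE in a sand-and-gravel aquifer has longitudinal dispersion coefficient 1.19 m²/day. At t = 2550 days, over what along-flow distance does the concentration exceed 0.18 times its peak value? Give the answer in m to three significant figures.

The plume is Gaussian with σ = √(2Dt) = √(2 × 1.19 × 2550) = 77.90 m.
C/C_peak = exp(−Δx²/(2σ²)) = 0.18 ⇒ Δx = σ·√(−2 ln 0.18) = 77.90 × 1.852 = 144.3 m.
Width = 2Δx = 289 m.

289 m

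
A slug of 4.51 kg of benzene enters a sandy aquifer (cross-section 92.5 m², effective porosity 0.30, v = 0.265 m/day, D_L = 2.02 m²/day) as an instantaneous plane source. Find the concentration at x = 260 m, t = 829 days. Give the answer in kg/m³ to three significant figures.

For an instantaneous plane source, C(x,t) = M/(n_e·A·√(4πDt)) · exp(−(x−vt)²/(4Dt)), with n_e·A the pore (flow) area.
Plume center vt = 0.265 × 829 = 219.685 m, so the well at 260 m is 40.315 m downgradient of the peak.
√(4πDt) = 145.1 m, giving peak height M/(n_e·A·√(4πDt)) = 4.51/(0.30 × 92.5 × 145.1) = 0.001120 kg/m³.
(x−vt)²/(4Dt) = (40.315)²/(4 × 2.02 × 829) = 0.2426; exp(−0.2426) = 0.7846.
C = 0.001120 × 0.7846 = 0.000879 kg/m³.

0.000879 kg/m³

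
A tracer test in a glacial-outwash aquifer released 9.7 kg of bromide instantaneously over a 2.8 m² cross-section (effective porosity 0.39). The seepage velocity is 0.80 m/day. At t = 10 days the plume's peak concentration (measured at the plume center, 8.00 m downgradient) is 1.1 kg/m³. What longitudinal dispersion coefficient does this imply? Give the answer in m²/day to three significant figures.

At the plume center C_max = M/(n_e·A·√(4πDt)), so D = M²/(4πt·(n_e·A·C_max)²).
n_e·A·C_max = 0.39 × 2.8 × 1.1 = 1.201 kg/m.
D = 9.7²/(4π × 10 × 1.201²) = 0.519 m²/day.

0.519 m²/day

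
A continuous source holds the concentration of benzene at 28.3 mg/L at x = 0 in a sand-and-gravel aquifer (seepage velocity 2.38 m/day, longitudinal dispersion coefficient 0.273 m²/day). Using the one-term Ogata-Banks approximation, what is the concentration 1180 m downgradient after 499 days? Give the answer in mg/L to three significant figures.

For a continuous step input, C/C₀ ≈ ½·erfc((x−vt)/(2√(Dt))).
vt = 2.38 × 499 = 1187.62 m and 2√(Dt) = 2√(0.273 × 499) = 23.34 m.
Argument (x−vt)/(2√(Dt)) = (1180 − 1187.62)/23.34 = -0.3265; ½·erfc(-0.3265) = 0.6779.
C = 28.3 × 0.6779 = 19.2 mg/L.

19.2 mg/L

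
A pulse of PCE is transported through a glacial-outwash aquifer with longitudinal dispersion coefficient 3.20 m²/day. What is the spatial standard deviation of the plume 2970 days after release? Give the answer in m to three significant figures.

138 m

Dispersive spreading gives a Gaussian with σ² = 2Dt; advection only shifts the center.
σ = √(2 × 3.20 × 2970) = 138 m.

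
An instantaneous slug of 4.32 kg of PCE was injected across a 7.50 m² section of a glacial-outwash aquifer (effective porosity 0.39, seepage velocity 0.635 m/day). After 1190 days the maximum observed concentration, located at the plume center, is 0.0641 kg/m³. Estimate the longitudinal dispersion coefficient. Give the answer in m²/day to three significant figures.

0.0355 m²/day

At the plume center C_max = M/(n_e·A·√(4πDt)), so D = M²/(4πt·(n_e·A·C_max)²).
n_e·A·C_max = 0.39 × 7.50 × 0.0641 = 0.1875 kg/m.
D = 4.32²/(4π × 1190 × 0.1875²) = 0.0355 m²/day.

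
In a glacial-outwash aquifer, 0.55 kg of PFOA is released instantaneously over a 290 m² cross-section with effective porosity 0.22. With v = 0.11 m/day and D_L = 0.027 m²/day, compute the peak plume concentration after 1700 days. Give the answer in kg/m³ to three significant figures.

The peak of an instantaneous 1D plume sits at x = vt; there the Gaussian factor is 1 and C_max = M/(n_e·A·√(4πDt)), where n_e·A is the pore area the mass is dissolved in.
√(4πDt) = √(4π × 0.027 × 1700) = 24.02 m, so C_max = 0.55/(0.22 × 290 × 24.02) = 0.000359 kg/m³.

0.000359 kg/m³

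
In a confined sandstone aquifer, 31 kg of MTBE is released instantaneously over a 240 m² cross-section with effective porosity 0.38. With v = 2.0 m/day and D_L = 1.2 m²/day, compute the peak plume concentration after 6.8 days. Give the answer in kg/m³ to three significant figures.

0.0336 kg/m³

The peak of an instantaneous 1D plume sits at x = vt; there the Gaussian factor is 1 and C_max = M/(n_e·A·√(4πDt)), where n_e·A is the pore area the mass is dissolved in.
√(4πDt) = √(4π × 1.2 × 6.8) = 10.13 m, so C_max = 31/(0.38 × 240 × 10.13) = 0.0336 kg/m³.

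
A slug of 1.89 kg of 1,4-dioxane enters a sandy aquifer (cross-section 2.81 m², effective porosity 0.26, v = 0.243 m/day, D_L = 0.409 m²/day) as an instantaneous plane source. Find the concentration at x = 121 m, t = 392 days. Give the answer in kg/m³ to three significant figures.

0.0205 kg/m³

For an instantaneous plane source, C(x,t) = M/(n_e·A·√(4πDt)) · exp(−(x−vt)²/(4Dt)), with n_e·A the pore (flow) area.
Plume center vt = 0.243 × 392 = 95.256 m, so the well at 121 m is 25.744 m downgradient of the peak.
√(4πDt) = 44.89 m, giving peak height M/(n_e·A·√(4πDt)) = 1.89/(0.26 × 2.81 × 44.89) = 0.05763 kg/m³.
(x−vt)²/(4Dt) = (25.744)²/(4 × 0.409 × 392) = 1.033; exp(−1.033) = 0.3559.
C = 0.05763 × 0.3559 = 0.0205 kg/m³.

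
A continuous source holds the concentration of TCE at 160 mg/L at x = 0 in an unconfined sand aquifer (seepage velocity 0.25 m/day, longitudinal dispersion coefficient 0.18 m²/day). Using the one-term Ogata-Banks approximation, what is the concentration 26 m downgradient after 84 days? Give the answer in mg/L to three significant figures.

29.1 mg/L

For a continuous step input, C/C₀ ≈ ½·erfc((x−vt)/(2√(Dt))).
vt = 0.25 × 84 = 21 m and 2√(Dt) = 2√(0.18 × 84) = 7.777 m.
Argument (x−vt)/(2√(Dt)) = (26 − 21)/7.777 = 0.6429; ½·erfc(0.6429) = 0.1816.
C = 160 × 0.1816 = 29.1 mg/L.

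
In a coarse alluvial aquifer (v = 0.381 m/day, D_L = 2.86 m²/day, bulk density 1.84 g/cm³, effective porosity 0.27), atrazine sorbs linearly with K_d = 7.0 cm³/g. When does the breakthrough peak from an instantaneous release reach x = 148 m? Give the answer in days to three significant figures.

Retardation factor R = 1 + ρ_b·K_d/n = 1 + 1.84 × 7.0/0.27 = 48.70.
Sorption retards both mechanisms: v_R = v/R = 0.007823 m/day, D_R = D/R = 0.05873 m²/day.
Peak time from v_R²t² + 2D_R t − x² = 0: t = (√(D_R² + v_R²x²) − D_R)/v_R².
√(D_R² + v_R²x²) = √(0.05873² + 0.007823² × 148²) = 1.159; v_R² = 6.120e-05.
t = (1.159 − 0.05873)/6.120e-05 = 18000 days.

18000 days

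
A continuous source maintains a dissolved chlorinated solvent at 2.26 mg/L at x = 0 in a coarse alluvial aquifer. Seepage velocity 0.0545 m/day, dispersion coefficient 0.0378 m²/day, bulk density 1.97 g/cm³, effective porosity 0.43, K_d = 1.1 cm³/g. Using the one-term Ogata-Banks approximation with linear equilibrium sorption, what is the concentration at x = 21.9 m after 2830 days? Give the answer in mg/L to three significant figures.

1.65 mg/L

Retardation factor R = 1 + ρ_b·K_d/n = 1 + 1.97 × 1.1/0.43 = 6.040.
Sorption retards both mechanisms: v_R = v/R = 0.009023 m/day, D_R = D/R = 0.006258 m²/day.
v_R·t = 0.009023 × 2830 = 25.53509 m; 2√(D_R t) = 8.417 m; argument = (21.9 − 25.53509)/8.417 = -0.4319.
C = C₀ × ½·erfc(-0.4319) = 2.26 × 0.7293 = 1.65 mg/L.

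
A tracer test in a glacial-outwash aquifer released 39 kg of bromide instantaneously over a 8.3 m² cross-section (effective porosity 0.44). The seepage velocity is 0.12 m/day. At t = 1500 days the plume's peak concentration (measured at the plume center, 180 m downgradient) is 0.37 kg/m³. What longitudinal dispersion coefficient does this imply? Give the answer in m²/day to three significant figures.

At the plume center C_max = M/(n_e·A·√(4πDt)), so D = M²/(4πt·(n_e·A·C_max)²).
n_e·A·C_max = 0.44 × 8.3 × 0.37 = 1.351 kg/m.
D = 39²/(4π × 1500 × 1.351²) = 0.0442 m²/day.

0.0442 m²/day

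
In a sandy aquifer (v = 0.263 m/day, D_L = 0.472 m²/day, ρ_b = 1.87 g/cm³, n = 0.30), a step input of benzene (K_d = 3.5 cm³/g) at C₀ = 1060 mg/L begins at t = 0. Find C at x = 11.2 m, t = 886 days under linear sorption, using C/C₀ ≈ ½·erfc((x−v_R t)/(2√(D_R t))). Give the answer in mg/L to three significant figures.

Retardation factor R = 1 + ρ_b·K_d/n = 1 + 1.87 × 3.5/0.30 = 22.82.
Sorption retards both mechanisms: v_R = v/R = 0.01152 m/day, D_R = D/R = 0.02068 m²/day.
v_R·t = 0.01152 × 886 = 10.20672 m; 2√(D_R t) = 8.561 m; argument = (11.2 − 10.20672)/8.561 = 0.1160.
C = C₀ × ½·erfc(0.1160) = 1060 × 0.4348 = 461 mg/L.

461 mg/L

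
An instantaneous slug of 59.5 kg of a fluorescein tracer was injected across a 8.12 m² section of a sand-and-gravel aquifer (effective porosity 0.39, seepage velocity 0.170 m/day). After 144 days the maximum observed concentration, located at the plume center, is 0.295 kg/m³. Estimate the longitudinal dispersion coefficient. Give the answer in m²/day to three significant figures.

At the plume center C_max = M/(n_e·A·√(4πDt)), so D = M²/(4πt·(n_e·A·C_max)²).
n_e·A·C_max = 0.39 × 8.12 × 0.295 = 0.9342 kg/m.
D = 59.5²/(4π × 144 × 0.9342²) = 2.24 m²/day.

2.24 m²/day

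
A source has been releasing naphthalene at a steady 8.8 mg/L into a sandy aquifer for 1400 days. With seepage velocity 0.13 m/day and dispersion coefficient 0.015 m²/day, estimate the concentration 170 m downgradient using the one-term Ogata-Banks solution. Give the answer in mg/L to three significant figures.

For a continuous step input, C/C₀ ≈ ½·erfc((x−vt)/(2√(Dt))).
vt = 0.13 × 1400 = 182 m and 2√(Dt) = 2√(0.015 × 1400) = 9.165 m.
Argument (x−vt)/(2√(Dt)) = (170 − 182)/9.165 = -1.309; ½·erfc(-1.309) = 0.9679.
C = 8.8 × 0.9679 = 8.52 mg/L.

8.52 mg/L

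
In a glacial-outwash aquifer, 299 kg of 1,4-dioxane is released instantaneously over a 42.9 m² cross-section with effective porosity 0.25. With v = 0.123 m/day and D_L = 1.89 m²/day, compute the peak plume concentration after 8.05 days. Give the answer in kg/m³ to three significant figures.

The peak of an instantaneous 1D plume sits at x = vt; there the Gaussian factor is 1 and C_max = M/(n_e·A·√(4πDt)), where n_e·A is the pore area the mass is dissolved in.
√(4πDt) = √(4π × 1.89 × 8.05) = 13.83 m, so C_max = 299/(0.25 × 42.9 × 13.83) = 2.02 kg/m³.

2.02 kg/m³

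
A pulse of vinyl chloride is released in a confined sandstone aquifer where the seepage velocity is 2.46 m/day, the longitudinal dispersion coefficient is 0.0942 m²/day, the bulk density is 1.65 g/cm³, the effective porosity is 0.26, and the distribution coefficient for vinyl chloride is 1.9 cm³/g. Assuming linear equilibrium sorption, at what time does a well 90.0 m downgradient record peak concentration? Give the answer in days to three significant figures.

Retardation factor R = 1 + ρ_b·K_d/n = 1 + 1.65 × 1.9/0.26 = 13.06.
Sorption retards both mechanisms: v_R = v/R = 0.1884 m/day, D_R = D/R = 0.007213 m²/day.
Peak time from v_R²t² + 2D_R t − x² = 0: t = (√(D_R² + v_R²x²) − D_R)/v_R².
√(D_R² + v_R²x²) = √(0.007213² + 0.1884² × 90.0²) = 16.96; v_R² = 0.03549.
t = (16.96 − 0.007213)/0.03549 = 478 days.

478 days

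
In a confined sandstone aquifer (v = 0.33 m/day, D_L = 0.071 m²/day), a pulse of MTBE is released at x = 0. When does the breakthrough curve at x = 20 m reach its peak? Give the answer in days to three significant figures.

60.0 days

For the 1D instantaneous-source solution, setting ∂C/∂t = 0 at fixed x gives v²t² + 2Dt − x² = 0, so t = (√(D² + v²x²) − D)/v².
√(D² + v²x²) = √(0.071² + 0.33² × 20²) = 6.600; v² = 0.1089.
t = (6.600 − 0.071)/0.1089 = 60.0 days (vs. the pure-advection estimate x/v = 60.6 d).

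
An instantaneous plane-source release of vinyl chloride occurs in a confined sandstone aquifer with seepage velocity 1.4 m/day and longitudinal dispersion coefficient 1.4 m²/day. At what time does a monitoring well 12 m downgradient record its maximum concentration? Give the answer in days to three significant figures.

For the 1D instantaneous-source solution, setting ∂C/∂t = 0 at fixed x gives v²t² + 2Dt − x² = 0, so t = (√(D² + v²x²) − D)/v².
√(D² + v²x²) = √(1.4² + 1.4² × 12²) = 16.86; v² = 1.96.
t = (16.86 − 1.4)/1.96 = 7.89 days (vs. the pure-advection estimate x/v = 8.57 d).

7.89 days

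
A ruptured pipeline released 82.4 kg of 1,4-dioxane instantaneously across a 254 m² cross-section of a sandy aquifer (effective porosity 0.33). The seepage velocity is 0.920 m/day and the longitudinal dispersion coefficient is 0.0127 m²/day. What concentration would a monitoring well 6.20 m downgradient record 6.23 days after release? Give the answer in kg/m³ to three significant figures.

For an instantaneous plane source, C(x,t) = M/(n_e·A·√(4πDt)) · exp(−(x−vt)²/(4Dt)), with n_e·A the pore (flow) area.
Plume center vt = 0.920 × 6.23 = 5.7316 m, so the well at 6.20 m is 0.4684 m downgradient of the peak.
√(4πDt) = 0.9971 m, giving peak height M/(n_e·A·√(4πDt)) = 82.4/(0.33 × 254 × 0.9971) = 0.9859 kg/m³.
(x−vt)²/(4Dt) = (0.4684)²/(4 × 0.0127 × 6.23) = 0.6932; exp(−0.6932) = 0.5000.
C = 0.9859 × 0.5000 = 0.493 kg/m³.

0.493 kg/m³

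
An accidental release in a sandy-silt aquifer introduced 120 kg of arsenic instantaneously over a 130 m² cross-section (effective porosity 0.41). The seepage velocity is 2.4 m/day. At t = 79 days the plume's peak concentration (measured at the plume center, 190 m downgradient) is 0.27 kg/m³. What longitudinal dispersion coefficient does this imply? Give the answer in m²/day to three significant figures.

0.0700 m²/day

At the plume center C_max = M/(n_e·A·√(4πDt)), so D = M²/(4πt·(n_e·A·C_max)²).
n_e·A·C_max = 0.41 × 130 × 0.27 = 14.39 kg/m.
D = 120²/(4π × 79 × 14.39²) = 0.0700 m²/day.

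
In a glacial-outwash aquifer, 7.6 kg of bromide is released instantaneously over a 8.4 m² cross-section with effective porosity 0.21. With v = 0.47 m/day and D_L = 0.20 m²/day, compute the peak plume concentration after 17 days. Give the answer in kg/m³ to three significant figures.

0.659 kg/m³

The peak of an instantaneous 1D plume sits at x = vt; there the Gaussian factor is 1 and C_max = M/(n_e·A·√(4πDt)), where n_e·A is the pore area the mass is dissolved in.
√(4πDt) = √(4π × 0.20 × 17) = 6.536 m, so C_max = 7.6/(0.21 × 8.4 × 6.536) = 0.659 kg/m³.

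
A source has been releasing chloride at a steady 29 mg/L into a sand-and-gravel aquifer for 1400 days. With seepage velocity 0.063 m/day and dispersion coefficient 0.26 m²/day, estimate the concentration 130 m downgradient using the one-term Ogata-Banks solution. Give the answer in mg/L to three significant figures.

For a continuous step input, C/C₀ ≈ ½·erfc((x−vt)/(2√(Dt))).
vt = 0.063 × 1400 = 88.2 m and 2√(Dt) = 2√(0.26 × 1400) = 38.16 m.
Argument (x−vt)/(2√(Dt)) = (130 − 88.2)/38.16 = 1.095; ½·erfc(1.095) = 0.06074.
C = 29 × 0.06074 = 1.76 mg/L.

1.76 mg/L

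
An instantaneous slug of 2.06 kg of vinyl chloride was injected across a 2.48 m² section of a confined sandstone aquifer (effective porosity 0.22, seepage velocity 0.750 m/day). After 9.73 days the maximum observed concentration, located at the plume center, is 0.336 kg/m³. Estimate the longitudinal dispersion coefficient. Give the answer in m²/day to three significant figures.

1.03 m²/day

At the plume center C_max = M/(n_e·A·√(4πDt)), so D = M²/(4πt·(n_e·A·C_max)²).
n_e·A·C_max = 0.22 × 2.48 × 0.336 = 0.1833 kg/m.
D = 2.06²/(4π × 9.73 × 0.1833²) = 1.03 m²/day.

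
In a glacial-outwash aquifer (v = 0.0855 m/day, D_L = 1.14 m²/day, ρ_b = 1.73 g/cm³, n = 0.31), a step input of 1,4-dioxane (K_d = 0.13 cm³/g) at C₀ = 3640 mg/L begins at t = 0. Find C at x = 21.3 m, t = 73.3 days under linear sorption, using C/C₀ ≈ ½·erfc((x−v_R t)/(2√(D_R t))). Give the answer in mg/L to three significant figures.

132 mg/L

Retardation factor R = 1 + ρ_b·K_d/n = 1 + 1.73 × 0.13/0.31 = 1.725.
Sorption retards both mechanisms: v_R = v/R = 0.04957 m/day, D_R = D/R = 0.6609 m²/day.
v_R·t = 0.04957 × 73.3 = 3.633481 m; 2√(D_R t) = 13.92 m; argument = (21.3 − 3.633481)/13.92 = 1.269.
C = C₀ × ½·erfc(1.269) = 3640 × 0.03636 = 132 mg/L.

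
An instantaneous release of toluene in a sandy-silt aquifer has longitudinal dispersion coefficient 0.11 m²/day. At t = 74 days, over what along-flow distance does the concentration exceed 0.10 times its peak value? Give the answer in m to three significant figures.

The plume is Gaussian with σ = √(2Dt) = √(2 × 0.11 × 74) = 4.035 m.
C/C_peak = exp(−Δx²/(2σ²)) = 0.10 ⇒ Δx = σ·√(−2 ln 0.10) = 4.035 × 2.146 = 8.659 m.
Width = 2Δx = 17.3 m.

17.3 m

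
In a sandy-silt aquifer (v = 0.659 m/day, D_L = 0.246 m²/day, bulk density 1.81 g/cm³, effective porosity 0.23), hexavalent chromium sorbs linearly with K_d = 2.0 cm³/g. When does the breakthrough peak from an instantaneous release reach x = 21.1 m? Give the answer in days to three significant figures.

527 days

Retardation factor R = 1 + ρ_b·K_d/n = 1 + 1.81 × 2.0/0.23 = 16.74.
Sorption retards both mechanisms: v_R = v/R = 0.03937 m/day, D_R = D/R = 0.01470 m²/day.
Peak time from v_R²t² + 2D_R t − x² = 0: t = (√(D_R² + v_R²x²) − D_R)/v_R².
√(D_R² + v_R²x²) = √(0.01470² + 0.03937² × 21.1²) = 0.8308; v_R² = 0.001550.
t = (0.8308 − 0.01470)/0.001550 = 527 days.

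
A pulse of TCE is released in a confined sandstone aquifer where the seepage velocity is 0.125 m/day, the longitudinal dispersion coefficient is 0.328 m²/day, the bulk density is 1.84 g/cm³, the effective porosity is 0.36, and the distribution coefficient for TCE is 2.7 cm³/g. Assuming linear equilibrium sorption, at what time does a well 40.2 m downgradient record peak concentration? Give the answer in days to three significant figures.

Retardation factor R = 1 + ρ_b·K_d/n = 1 + 1.84 × 2.7/0.36 = 14.80.
Sorption retards both mechanisms: v_R = v/R = 0.008446 m/day, D_R = D/R = 0.02216 m²/day.
Peak time from v_R²t² + 2D_R t − x² = 0: t = (√(D_R² + v_R²x²) − D_R)/v_R².
√(D_R² + v_R²x²) = √(0.02216² + 0.008446² × 40.2²) = 0.3403; v_R² = 7.133e-05.
t = (0.3403 − 0.02216)/7.133e-05 = 4460 days.

4460 days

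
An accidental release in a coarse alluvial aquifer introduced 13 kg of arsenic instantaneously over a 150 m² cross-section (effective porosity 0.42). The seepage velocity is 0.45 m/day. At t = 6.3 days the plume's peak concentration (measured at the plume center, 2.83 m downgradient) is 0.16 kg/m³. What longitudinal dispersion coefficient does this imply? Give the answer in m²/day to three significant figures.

At the plume center C_max = M/(n_e·A·√(4πDt)), so D = M²/(4πt·(n_e·A·C_max)²).
n_e·A·C_max = 0.42 × 150 × 0.16 = 10.08 kg/m.
D = 13²/(4π × 6.3 × 10.08²) = 0.0210 m²/day.

0.0210 m²/day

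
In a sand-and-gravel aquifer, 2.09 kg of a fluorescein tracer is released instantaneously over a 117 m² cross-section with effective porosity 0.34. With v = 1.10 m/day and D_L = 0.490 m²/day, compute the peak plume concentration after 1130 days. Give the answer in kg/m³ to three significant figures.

The peak of an instantaneous 1D plume sits at x = vt; there the Gaussian factor is 1 and C_max = M/(n_e·A·√(4πDt)), where n_e·A is the pore area the mass is dissolved in.
√(4πDt) = √(4π × 0.490 × 1130) = 83.41 m, so C_max = 2.09/(0.34 × 117 × 83.41) = 0.000630 kg/m³.

0.000630 kg/m³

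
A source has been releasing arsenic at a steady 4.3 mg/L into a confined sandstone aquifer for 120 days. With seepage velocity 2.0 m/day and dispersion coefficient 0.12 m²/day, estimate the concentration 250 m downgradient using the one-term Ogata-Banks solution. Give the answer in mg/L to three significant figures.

For a continuous step input, C/C₀ ≈ ½·erfc((x−vt)/(2√(Dt))).
vt = 2.0 × 120 = 240 m and 2√(Dt) = 2√(0.12 × 120) = 7.589 m.
Argument (x−vt)/(2√(Dt)) = (250 − 240)/7.589 = 1.318; ½·erfc(1.318) = 0.03117.
C = 4.3 × 0.03117 = 0.134 mg/L.

0.134 mg/L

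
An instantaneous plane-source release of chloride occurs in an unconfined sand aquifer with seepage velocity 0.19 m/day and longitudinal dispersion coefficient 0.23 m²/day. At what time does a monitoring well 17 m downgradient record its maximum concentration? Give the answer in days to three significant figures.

For the 1D instantaneous-source solution, setting ∂C/∂t = 0 at fixed x gives v²t² + 2Dt − x² = 0, so t = (√(D² + v²x²) − D)/v².
√(D² + v²x²) = √(0.23² + 0.19² × 17²) = 3.238; v² = 0.0361.
t = (3.238 − 0.23)/0.0361 = 83.3 days (vs. the pure-advection estimate x/v = 89.5 d).

83.3 days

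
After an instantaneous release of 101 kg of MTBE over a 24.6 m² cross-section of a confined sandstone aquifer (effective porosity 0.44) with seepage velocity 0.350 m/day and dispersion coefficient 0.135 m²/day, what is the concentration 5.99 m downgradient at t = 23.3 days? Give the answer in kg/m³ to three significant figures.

1.02 kg/m³

For an instantaneous plane source, C(x,t) = M/(n_e·A·√(4πDt)) · exp(−(x−vt)²/(4Dt)), with n_e·A the pore (flow) area.
Plume center vt = 0.350 × 23.3 = 8.155 m, so the well at 5.99 m is 2.165 m upgradient of the peak.
√(4πDt) = 6.287 m, giving peak height M/(n_e·A·√(4πDt)) = 101/(0.44 × 24.6 × 6.287) = 1.484 kg/m³.
(x−vt)²/(4Dt) = (-2.165)²/(4 × 0.135 × 23.3) = 0.3725; exp(−0.3725) = 0.6890.
C = 1.484 × 0.6890 = 1.02 kg/m³.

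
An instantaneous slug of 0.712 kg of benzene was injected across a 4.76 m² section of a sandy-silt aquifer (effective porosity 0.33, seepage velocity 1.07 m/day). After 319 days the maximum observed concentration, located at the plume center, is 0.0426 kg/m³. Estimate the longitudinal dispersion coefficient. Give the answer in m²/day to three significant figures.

0.0282 m²/day

At the plume center C_max = M/(n_e·A·√(4πDt)), so D = M²/(4πt·(n_e·A·C_max)²).
n_e·A·C_max = 0.33 × 4.76 × 0.0426 = 0.06692 kg/m.
D = 0.712²/(4π × 319 × 0.06692²) = 0.0282 m²/day.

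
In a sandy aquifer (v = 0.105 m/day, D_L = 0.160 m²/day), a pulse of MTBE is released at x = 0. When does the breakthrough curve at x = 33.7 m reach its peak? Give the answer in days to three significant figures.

307 days

For the 1D instantaneous-source solution, setting ∂C/∂t = 0 at fixed x gives v²t² + 2Dt − x² = 0, so t = (√(D² + v²x²) − D)/v².
√(D² + v²x²) = √(0.160² + 0.105² × 33.7²) = 3.542; v² = 0.011025.
t = (3.542 − 0.160)/0.011025 = 307 days (vs. the pure-advection estimate x/v = 321 d).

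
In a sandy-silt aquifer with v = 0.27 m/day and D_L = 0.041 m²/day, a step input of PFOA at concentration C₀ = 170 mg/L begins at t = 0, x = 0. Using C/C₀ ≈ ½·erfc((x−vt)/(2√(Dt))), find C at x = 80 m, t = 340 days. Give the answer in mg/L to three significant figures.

For a continuous step input, C/C₀ ≈ ½·erfc((x−vt)/(2√(Dt))).
vt = 0.27 × 340 = 91.8 m and 2√(Dt) = 2√(0.041 × 340) = 7.467 m.
Argument (x−vt)/(2√(Dt)) = (80 − 91.8)/7.467 = -1.580; ½·erfc(-1.580) = 0.9873.
C = 170 × 0.9873 = 168 mg/L.

168 mg/L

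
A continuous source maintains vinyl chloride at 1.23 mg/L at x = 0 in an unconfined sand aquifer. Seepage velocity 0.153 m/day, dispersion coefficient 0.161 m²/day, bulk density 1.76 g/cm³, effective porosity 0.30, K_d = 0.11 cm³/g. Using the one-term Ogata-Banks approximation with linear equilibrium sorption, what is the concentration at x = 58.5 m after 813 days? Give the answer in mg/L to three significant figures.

1.12 mg/L

Retardation factor R = 1 + ρ_b·K_d/n = 1 + 1.76 × 0.11/0.30 = 1.645.
Sorption retards both mechanisms: v_R = v/R = 0.09301 m/day, D_R = D/R = 0.09787 m²/day.
v_R·t = 0.09301 × 813 = 75.61713 m; 2√(D_R t) = 17.84 m; argument = (58.5 − 75.61713)/17.84 = -0.9595.
C = C₀ × ½·erfc(-0.9595) = 1.23 × 0.9126 = 1.12 mg/L.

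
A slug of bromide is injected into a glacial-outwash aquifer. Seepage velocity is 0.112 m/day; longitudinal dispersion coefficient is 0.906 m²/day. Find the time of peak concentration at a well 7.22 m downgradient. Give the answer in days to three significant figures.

For the 1D instantaneous-source solution, setting ∂C/∂t = 0 at fixed x gives v²t² + 2Dt − x² = 0, so t = (√(D² + v²x²) − D)/v².
√(D² + v²x²) = √(0.906² + 0.112² × 7.22²) = 1.214; v² = 0.012544.
t = (1.214 − 0.906)/0.012544 = 24.6 days (vs. the pure-advection estimate x/v = 64.5 d).

24.6 days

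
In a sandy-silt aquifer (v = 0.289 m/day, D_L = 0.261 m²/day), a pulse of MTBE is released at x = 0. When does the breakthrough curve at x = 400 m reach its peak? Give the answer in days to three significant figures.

For the 1D instantaneous-source solution, setting ∂C/∂t = 0 at fixed x gives v²t² + 2Dt − x² = 0, so t = (√(D² + v²x²) − D)/v².
√(D² + v²x²) = √(0.261² + 0.289² × 400²) = 115.6; v² = 0.083521.
t = (115.6 − 0.261)/0.083521 = 1380 days (vs. the pure-advection estimate x/v = 1380 d).

1380 days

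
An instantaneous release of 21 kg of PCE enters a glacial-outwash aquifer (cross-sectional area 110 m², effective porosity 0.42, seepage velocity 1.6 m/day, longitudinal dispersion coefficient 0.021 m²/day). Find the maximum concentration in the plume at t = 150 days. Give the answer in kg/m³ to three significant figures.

0.0722 kg/m³

The peak of an instantaneous 1D plume sits at x = vt; there the Gaussian factor is 1 and C_max = M/(n_e·A·√(4πDt)), where n_e·A is the pore area the mass is dissolved in.
√(4πDt) = √(4π × 0.021 × 150) = 6.292 m, so C_max = 21/(0.42 × 110 × 6.292) = 0.0722 kg/m³.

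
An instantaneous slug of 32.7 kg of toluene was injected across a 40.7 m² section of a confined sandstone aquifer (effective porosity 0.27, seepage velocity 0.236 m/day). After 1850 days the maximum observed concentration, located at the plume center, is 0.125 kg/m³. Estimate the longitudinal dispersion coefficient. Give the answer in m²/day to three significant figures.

At the plume center C_max = M/(n_e·A·√(4πDt)), so D = M²/(4πt·(n_e·A·C_max)²).
n_e·A·C_max = 0.27 × 40.7 × 0.125 = 1.374 kg/m.
D = 32.7²/(4π × 1850 × 1.374²) = 0.0244 m²/day.

0.0244 m²/day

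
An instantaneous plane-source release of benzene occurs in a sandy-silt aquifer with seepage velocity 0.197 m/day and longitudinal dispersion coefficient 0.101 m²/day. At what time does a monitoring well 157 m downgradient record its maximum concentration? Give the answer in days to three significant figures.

794 days

For the 1D instantaneous-source solution, setting ∂C/∂t = 0 at fixed x gives v²t² + 2Dt − x² = 0, so t = (√(D² + v²x²) − D)/v².
√(D² + v²x²) = √(0.101² + 0.197² × 157²) = 30.93; v² = 0.038809.
t = (30.93 − 0.101)/0.038809 = 794 days (vs. the pure-advection estimate x/v = 797 d).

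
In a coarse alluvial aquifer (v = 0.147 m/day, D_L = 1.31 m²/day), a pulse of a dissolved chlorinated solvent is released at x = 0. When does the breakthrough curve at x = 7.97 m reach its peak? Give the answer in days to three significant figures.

20.7 days

For the 1D instantaneous-source solution, setting ∂C/∂t = 0 at fixed x gives v²t² + 2Dt − x² = 0, so t = (√(D² + v²x²) − D)/v².
√(D² + v²x²) = √(1.31² + 0.147² × 7.97²) = 1.757; v² = 0.021609.
t = (1.757 − 1.31)/0.021609 = 20.7 days (vs. the pure-advection estimate x/v = 54.2 d).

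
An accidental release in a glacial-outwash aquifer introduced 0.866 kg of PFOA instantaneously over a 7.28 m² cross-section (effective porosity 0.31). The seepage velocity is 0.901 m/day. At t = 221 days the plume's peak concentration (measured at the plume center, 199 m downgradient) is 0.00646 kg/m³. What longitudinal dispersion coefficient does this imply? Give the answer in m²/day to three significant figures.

At the plume center C_max = M/(n_e·A·√(4πDt)), so D = M²/(4πt·(n_e·A·C_max)²).
n_e·A·C_max = 0.31 × 7.28 × 0.00646 = 0.01458 kg/m.
D = 0.866²/(4π × 221 × 0.01458²) = 1.27 m²/day.

1.27 m²/day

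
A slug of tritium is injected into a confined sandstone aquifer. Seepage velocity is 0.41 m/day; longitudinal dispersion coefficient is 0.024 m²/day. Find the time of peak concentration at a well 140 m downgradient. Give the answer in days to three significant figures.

For the 1D instantaneous-source solution, setting ∂C/∂t = 0 at fixed x gives v²t² + 2Dt − x² = 0, so t = (√(D² + v²x²) − D)/v².
√(D² + v²x²) = √(0.024² + 0.41² × 140²) = 57.40; v² = 0.1681.
t = (57.40 − 0.024)/0.1681 = 341 days (vs. the pure-advection estimate x/v = 341 d).

341 days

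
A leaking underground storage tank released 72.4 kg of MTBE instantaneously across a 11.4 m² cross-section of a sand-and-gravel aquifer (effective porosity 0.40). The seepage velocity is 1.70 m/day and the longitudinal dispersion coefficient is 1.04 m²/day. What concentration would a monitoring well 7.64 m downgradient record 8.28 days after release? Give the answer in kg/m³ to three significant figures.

0.459 kg/m³

For an instantaneous plane source, C(x,t) = M/(n_e·A·√(4πDt)) · exp(−(x−vt)²/(4Dt)), with n_e·A the pore (flow) area.
Plume center vt = 1.70 × 8.28 = 14.076 m, so the well at 7.64 m is 6.436 m upgradient of the peak.
√(4πDt) = 10.40 m, giving peak height M/(n_e·A·√(4πDt)) = 72.4/(0.40 × 11.4 × 10.40) = 1.527 kg/m³.
(x−vt)²/(4Dt) = (-6.436)²/(4 × 1.04 × 8.28) = 1.203; exp(−1.203) = 0.3003.
C = 1.527 × 0.3003 = 0.459 kg/m³.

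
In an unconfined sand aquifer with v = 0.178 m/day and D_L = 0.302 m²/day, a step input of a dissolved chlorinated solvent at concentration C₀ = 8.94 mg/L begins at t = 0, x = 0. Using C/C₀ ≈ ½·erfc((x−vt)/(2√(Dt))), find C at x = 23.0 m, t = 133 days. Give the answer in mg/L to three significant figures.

For a continuous step input, C/C₀ ≈ ½·erfc((x−vt)/(2√(Dt))).
vt = 0.178 × 133 = 23.674 m and 2√(Dt) = 2√(0.302 × 133) = 12.68 m.
Argument (x−vt)/(2√(Dt)) = (23.0 − 23.674)/12.68 = -0.05315; ½·erfc(-0.05315) = 0.5300.
C = 8.94 × 0.5300 = 4.74 mg/L.

4.74 mg/L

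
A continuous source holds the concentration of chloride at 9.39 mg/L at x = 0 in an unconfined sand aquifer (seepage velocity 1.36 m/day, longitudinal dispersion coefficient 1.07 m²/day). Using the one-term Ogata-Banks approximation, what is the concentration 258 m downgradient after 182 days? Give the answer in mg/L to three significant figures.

For a continuous step input, C/C₀ ≈ ½·erfc((x−vt)/(2√(Dt))).
vt = 1.36 × 182 = 247.52 m and 2√(Dt) = 2√(1.07 × 182) = 27.91 m.
Argument (x−vt)/(2√(Dt)) = (258 − 247.52)/27.91 = 0.3755; ½·erfc(0.3755) = 0.2977.
C = 9.39 × 0.2977 = 2.80 mg/L.

2.80 mg/L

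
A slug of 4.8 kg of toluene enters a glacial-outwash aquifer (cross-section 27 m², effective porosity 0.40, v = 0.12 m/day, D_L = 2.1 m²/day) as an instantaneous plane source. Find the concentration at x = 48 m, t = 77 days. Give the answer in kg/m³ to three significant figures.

0.000966 kg/m³

For an instantaneous plane source, C(x,t) = M/(n_e·A·√(4πDt)) · exp(−(x−vt)²/(4Dt)), with n_e·A the pore (flow) area.
Plume center vt = 0.12 × 77 = 9.24 m, so the well at 48 m is 38.76 m downgradient of the peak.
√(4πDt) = 45.08 m, giving peak height M/(n_e·A·√(4πDt)) = 4.8/(0.40 × 27 × 45.08) = 0.009859 kg/m³.
(x−vt)²/(4Dt) = (38.76)²/(4 × 2.1 × 77) = 2.323; exp(−2.323) = 0.09798.
C = 0.009859 × 0.09798 = 0.000966 kg/m³.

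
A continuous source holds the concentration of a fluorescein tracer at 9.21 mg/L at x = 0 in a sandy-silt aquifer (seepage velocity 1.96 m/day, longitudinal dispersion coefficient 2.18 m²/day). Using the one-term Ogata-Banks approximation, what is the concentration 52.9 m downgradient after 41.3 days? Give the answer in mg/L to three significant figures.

For a continuous step input, C/C₀ ≈ ½·erfc((x−vt)/(2√(Dt))).
vt = 1.96 × 41.3 = 80.948 m and 2√(Dt) = 2√(2.18 × 41.3) = 18.98 m.
Argument (x−vt)/(2√(Dt)) = (52.9 − 80.948)/18.98 = -1.478; ½·erfc(-1.478) = 0.9817.
C = 9.21 × 0.9817 = 9.04 mg/L.

9.04 mg/L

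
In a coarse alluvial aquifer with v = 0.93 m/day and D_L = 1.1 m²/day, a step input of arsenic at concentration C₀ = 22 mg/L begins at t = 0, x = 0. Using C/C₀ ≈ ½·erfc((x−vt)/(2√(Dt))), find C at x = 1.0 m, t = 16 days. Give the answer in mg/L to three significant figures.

For a continuous step input, C/C₀ ≈ ½·erfc((x−vt)/(2√(Dt))).
vt = 0.93 × 16 = 14.88 m and 2√(Dt) = 2√(1.1 × 16) = 8.390 m.
Argument (x−vt)/(2√(Dt)) = (1.0 − 14.88)/8.390 = -1.654; ½·erfc(-1.654) = 0.9903.
C = 22 × 0.9903 = 21.8 mg/L.

21.8 mg/L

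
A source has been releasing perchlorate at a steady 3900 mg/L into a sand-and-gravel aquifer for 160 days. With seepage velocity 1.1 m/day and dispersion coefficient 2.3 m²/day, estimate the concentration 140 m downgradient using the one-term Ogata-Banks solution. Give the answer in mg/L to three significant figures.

3540 mg/L

For a continuous step input, C/C₀ ≈ ½·erfc((x−vt)/(2√(Dt))).
vt = 1.1 × 160 = 176 m and 2√(Dt) = 2√(2.3 × 160) = 38.37 m.
Argument (x−vt)/(2√(Dt)) = (140 − 176)/38.37 = -0.9382; ½·erfc(-0.9382) = 0.9077.
C = 3900 × 0.9077 = 3540 mg/L.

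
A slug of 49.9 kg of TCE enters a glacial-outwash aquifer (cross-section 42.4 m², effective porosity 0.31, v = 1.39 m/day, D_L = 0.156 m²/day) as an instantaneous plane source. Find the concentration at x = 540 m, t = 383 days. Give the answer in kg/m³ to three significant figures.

For an instantaneous plane source, C(x,t) = M/(n_e·A·√(4πDt)) · exp(−(x−vt)²/(4Dt)), with n_e·A the pore (flow) area.
Plume center vt = 1.39 × 383 = 532.37 m, so the well at 540 m is 7.63 m downgradient of the peak.
√(4πDt) = 27.40 m, giving peak height M/(n_e·A·√(4πDt)) = 49.9/(0.31 × 42.4 × 27.40) = 0.1386 kg/m³.
(x−vt)²/(4Dt) = (7.63)²/(4 × 0.156 × 383) = 0.2436; exp(−0.2436) = 0.7838.
C = 0.1386 × 0.7838 = 0.109 kg/m³.

0.109 kg/m³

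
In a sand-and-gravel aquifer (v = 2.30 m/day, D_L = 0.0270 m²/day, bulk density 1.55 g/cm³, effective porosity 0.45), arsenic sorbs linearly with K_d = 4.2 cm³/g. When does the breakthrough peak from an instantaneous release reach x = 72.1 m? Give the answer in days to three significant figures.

485 days

Retardation factor R = 1 + ρ_b·K_d/n = 1 + 1.55 × 4.2/0.45 = 15.47.
Sorption retards both mechanisms: v_R = v/R = 0.1487 m/day, D_R = D/R = 0.001745 m²/day.
Peak time from v_R²t² + 2D_R t − x² = 0: t = (√(D_R² + v_R²x²) − D_R)/v_R².
√(D_R² + v_R²x²) = √(0.001745² + 0.1487² × 72.1²) = 10.72; v_R² = 0.02211.
t = (10.72 − 0.001745)/0.02211 = 485 days.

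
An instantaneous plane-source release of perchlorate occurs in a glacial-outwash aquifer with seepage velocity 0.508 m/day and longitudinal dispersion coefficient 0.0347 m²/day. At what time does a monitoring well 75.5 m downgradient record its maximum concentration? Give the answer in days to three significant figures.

148 days

For the 1D instantaneous-source solution, setting ∂C/∂t = 0 at fixed x gives v²t² + 2Dt − x² = 0, so t = (√(D² + v²x²) − D)/v².
√(D² + v²x²) = √(0.0347² + 0.508² × 75.5²) = 38.35; v² = 0.258064.
t = (38.35 − 0.0347)/0.258064 = 148 days (vs. the pure-advection estimate x/v = 149 d).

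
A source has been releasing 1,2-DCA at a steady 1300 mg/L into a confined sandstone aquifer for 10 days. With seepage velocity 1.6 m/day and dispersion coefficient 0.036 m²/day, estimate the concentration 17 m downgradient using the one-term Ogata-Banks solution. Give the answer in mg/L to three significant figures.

155 mg/L

For a continuous step input, C/C₀ ≈ ½·erfc((x−vt)/(2√(Dt))).
vt = 1.6 × 10 = 16 m and 2√(Dt) = 2√(0.036 × 10) = 1.200 m.
Argument (x−vt)/(2√(Dt)) = (17 − 16)/1.200 = 0.8333; ½·erfc(0.8333) = 0.1193.
C = 1300 × 0.1193 = 155 mg/L.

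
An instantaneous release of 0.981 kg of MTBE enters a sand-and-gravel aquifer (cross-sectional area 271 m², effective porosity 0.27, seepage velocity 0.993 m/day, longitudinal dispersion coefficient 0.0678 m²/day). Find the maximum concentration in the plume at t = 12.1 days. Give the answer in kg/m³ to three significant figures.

0.00418 kg/m³

The peak of an instantaneous 1D plume sits at x = vt; there the Gaussian factor is 1 and C_max = M/(n_e·A·√(4πDt)), where n_e·A is the pore area the mass is dissolved in.
√(4πDt) = √(4π × 0.0678 × 12.1) = 3.211 m, so C_max = 0.981/(0.27 × 271 × 3.211) = 0.00418 kg/m³.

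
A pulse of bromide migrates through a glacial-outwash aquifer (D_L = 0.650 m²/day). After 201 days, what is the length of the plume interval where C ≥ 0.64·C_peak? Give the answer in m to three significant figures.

30.5 m

The plume is Gaussian with σ = √(2Dt) = √(2 × 0.650 × 201) = 16.16 m.
C/C_peak = exp(−Δx²/(2σ²)) = 0.64 ⇒ Δx = σ·√(−2 ln 0.64) = 16.16 × 0.9448 = 15.27 m.
Width = 2Δx = 30.5 m.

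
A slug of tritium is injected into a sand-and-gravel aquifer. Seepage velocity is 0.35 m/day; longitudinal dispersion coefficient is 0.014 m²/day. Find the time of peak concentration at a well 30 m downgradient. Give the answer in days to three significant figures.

For the 1D instantaneous-source solution, setting ∂C/∂t = 0 at fixed x gives v²t² + 2Dt − x² = 0, so t = (√(D² + v²x²) − D)/v².
√(D² + v²x²) = √(0.014² + 0.35² × 30²) = 10.50; v² = 0.1225.
t = (10.50 − 0.014)/0.1225 = 85.6 days (vs. the pure-advection estimate x/v = 85.7 d).

85.6 days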